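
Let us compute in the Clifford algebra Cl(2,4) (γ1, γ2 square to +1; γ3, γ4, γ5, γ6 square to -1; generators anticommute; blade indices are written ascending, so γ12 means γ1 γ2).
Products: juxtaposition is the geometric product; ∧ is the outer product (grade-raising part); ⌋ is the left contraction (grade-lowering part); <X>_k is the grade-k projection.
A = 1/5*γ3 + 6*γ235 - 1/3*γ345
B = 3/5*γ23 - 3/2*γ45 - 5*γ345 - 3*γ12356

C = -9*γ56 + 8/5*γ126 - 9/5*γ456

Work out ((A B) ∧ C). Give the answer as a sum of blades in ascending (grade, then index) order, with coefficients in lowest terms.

step 1: 5/3 + 3/25*γ2 - 1/2*γ3 + 18/5*γ5 - 18*γ16 - 30*γ24 + γ45 - 9*γ234 - 1/5*γ245 - 3/10*γ345 + γ1246 + 3/5*γ1256
step 2: -15*γ56 + 8/3*γ126 - 27/25*γ256 + 9/2*γ356 - 3*γ456 - 4/5*γ1236 + 144/25*γ1256 + 33723/125*γ2456 + 9/10*γ3456 + 8/5*γ12456 + 81*γ23456 - 12/25*γ123456
Answer: -15*γ56 + 8/3*γ126 - 27/25*γ256 + 9/2*γ356 - 3*γ456 - 4/5*γ1236 + 144/25*γ1256 + 33723/125*γ2456 + 9/10*γ3456 + 8/5*γ12456 + 81*γ23456 - 12/25*γ123456


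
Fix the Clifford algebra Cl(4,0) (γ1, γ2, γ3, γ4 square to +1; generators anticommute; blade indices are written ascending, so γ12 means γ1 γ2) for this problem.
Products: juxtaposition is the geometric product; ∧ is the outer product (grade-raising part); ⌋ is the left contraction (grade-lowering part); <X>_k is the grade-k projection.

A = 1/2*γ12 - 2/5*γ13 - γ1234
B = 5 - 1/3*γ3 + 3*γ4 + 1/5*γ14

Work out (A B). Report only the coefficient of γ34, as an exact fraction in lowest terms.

step 1: 2/15*γ1 + 5/2*γ12 - 2*γ13 + 1/5*γ23 - 1/10*γ24 + 2/25*γ34 - 19/6*γ123 + 7/6*γ124 - 6/5*γ134 - 5*γ1234
Answer: 2/25


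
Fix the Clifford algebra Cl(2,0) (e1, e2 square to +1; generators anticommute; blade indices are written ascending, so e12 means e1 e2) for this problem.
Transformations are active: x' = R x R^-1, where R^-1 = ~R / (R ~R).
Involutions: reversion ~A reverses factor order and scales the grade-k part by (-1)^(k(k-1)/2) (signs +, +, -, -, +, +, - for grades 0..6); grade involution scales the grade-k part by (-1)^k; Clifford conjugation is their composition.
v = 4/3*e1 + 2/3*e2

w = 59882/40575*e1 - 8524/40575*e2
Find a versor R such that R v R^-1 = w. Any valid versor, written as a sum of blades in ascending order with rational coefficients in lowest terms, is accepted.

Equal squares first: v^2 = w^2 = 20/9. Then v + w = 37994/13525*e1 + 18526/40575*e2 is a versor taking v to w, provided it is invertible.
Answer: 37994/13525*e1 + 18526/40575*e2


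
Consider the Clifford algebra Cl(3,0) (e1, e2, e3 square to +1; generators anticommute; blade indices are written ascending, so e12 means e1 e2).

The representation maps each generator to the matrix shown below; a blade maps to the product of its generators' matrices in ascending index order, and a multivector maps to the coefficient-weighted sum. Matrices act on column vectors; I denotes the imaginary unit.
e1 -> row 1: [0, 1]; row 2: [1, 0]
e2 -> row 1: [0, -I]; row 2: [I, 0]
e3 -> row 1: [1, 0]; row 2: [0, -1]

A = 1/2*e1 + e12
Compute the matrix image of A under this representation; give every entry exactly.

Bivector images (products of the table entries): rho(e12) = rho(e1)rho(e2) = row 1: [I, 0]; row 2: [0, -I].
M = (1/2)*rho(e1) + (1)*rho(e12), summed entrywise:
Answer: row 1: [I, 1/2]; row 2: [1/2, -I]


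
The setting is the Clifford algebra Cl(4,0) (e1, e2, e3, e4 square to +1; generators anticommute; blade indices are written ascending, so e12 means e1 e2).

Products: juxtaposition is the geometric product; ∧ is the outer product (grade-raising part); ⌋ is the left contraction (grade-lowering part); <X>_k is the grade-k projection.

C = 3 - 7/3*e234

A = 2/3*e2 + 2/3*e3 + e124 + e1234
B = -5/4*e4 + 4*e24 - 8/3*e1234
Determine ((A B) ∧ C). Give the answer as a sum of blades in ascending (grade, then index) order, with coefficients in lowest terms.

step 1: -8/3 - 4*e1 - 8/3*e3 + 8/3*e4 - 5/4*e12 + 4*e13 - 5/6*e24 - 5/6*e34 - 5/4*e123 - 16/9*e124 + 16/9*e134 - 8/3*e234
step 2: -8 - 12*e1 - 8*e3 + 8*e4 - 15/4*e12 + 12*e13 - 5/2*e24 - 5/2*e34 - 15/4*e123 - 16/3*e124 + 16/3*e134 - 16/9*e234 + 28/3*e1234
Answer: -8 - 12*e1 - 8*e3 + 8*e4 - 15/4*e12 + 12*e13 - 5/2*e24 - 5/2*e34 - 15/4*e123 - 16/3*e124 + 16/3*e134 - 16/9*e234 + 28/3*e1234


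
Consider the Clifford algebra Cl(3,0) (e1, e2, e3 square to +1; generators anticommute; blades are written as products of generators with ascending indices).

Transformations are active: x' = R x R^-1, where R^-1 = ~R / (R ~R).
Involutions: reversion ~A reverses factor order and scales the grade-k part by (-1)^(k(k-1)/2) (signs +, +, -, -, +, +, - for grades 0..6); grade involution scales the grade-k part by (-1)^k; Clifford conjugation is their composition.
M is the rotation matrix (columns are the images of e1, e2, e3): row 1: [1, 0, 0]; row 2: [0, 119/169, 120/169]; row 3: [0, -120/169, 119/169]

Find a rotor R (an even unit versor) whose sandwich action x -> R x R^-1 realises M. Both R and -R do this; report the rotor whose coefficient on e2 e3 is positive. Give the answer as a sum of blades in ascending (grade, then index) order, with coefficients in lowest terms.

Method: write R = a + b12*e1 e2 + b13*e1 e3 + b23*e2 e3 with a^2 + b12^2 + b13^2 + b23^2 = 1 (so R^-1 = ~R). Expanding the columns R e_j ~R gives tr M = 4a^2 - 1 and, from the antisymmetric part, M21 - M12 = -4a*b12, M13 - M31 = 4a*b13, M32 - M23 = -4a*b23.
Here tr M = 407/169, so a^2 = (1 + tr M)/4 = 144/169 and a = ±12/13. Taking a = 12/13: M21 - M12 = 0, M13 - M31 = 0, M32 - M23 = -240/169, giving b12 = 0, b13 = 0, b23 = 5/13, i.e. R = 12/13 + 5/13*e2 e3.
Its e2 e3 coefficient is already positive.
Answer: 12/13 + 5/13*e2 e3. Sheet selection: the two-to-one cover makes ±R indistinguishable at the matrix level (trace 407/169), so uniqueness comes from the required sign on e2 e3.


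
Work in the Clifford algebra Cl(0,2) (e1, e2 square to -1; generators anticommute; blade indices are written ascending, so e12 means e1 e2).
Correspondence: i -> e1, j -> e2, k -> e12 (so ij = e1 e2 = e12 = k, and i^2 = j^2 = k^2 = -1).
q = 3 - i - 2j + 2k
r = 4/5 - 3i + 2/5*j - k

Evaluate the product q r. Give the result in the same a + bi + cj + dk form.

In blades: q = 3 - e1 - 2*e2 + 2*e12, r = 4/5 - 3*e1 + 2/5*e2 - e12.
Distribute q over r term by term (generator squares from the signature, products reordered to ascending indices): (3)*r = 12/5 - 9*e1 + 6/5*e2 - 3*e12; (-e1)*r = -3 - 4/5*e1 - e2 - 2/5*e12; (-2*e2)*r = 4/5 + 2*e1 - 8/5*e2 - 6*e12; (2*e12)*r = 2 - 4/5*e1 - 6*e2 + 8/5*e12.
Sum: 11/5 - 43/5*e1 - 37/5*e2 - 39/5*e12; translating back through the correspondence:
Answer: 11/5 - 43/5*i - 37/5*j - 39/5*k


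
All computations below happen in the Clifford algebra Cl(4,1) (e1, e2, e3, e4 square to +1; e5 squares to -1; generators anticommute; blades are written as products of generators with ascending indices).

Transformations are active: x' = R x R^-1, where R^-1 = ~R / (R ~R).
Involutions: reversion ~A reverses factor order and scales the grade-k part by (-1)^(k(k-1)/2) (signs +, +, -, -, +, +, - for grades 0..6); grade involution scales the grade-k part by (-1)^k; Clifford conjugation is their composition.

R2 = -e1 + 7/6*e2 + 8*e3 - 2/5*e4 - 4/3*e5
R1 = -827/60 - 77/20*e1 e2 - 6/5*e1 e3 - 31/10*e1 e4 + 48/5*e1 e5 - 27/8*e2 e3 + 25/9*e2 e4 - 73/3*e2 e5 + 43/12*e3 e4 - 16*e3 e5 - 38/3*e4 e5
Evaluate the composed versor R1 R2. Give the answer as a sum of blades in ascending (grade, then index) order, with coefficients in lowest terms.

Distribute over the terms of R2 (each basis-blade product reordered to ascending indices, repeated generators contracted through their squares):
R1 (-e1) = 827/60*e1 - 77/20*e2 - 6/5*e3 - 31/10*e4 + 48/5*e5 + 27/8*e1 e2 e3 - 25/9*e1 e2 e4 + 73/3*e1 e2 e5 - 43/12*e1 e3 e4 + 16*e1 e3 e5 + 38/3*e1 e4 e5
R1 (7/6*e2) = -539/120*e1 - 5789/360*e2 + 63/16*e3 - 175/54*e4 + 511/18*e5 + 7/5*e1 e2 e3 + 217/60*e1 e2 e4 - 56/5*e1 e2 e5 + 301/72*e2 e3 e4 - 56/3*e2 e3 e5 - 133/9*e2 e4 e5
R1 (8*e3) = -48/5*e1 - 27*e2 - 1654/15*e3 - 86/3*e4 + 128*e5 - 154/5*e1 e2 e3 + 124/5*e1 e3 e4 - 384/5*e1 e3 e5 - 200/9*e2 e3 e4 + 584/3*e2 e3 e5 - 304/3*e3 e4 e5
R1 (-2/5*e4) = 31/25*e1 - 10/9*e2 - 43/30*e3 + 827/150*e4 - 76/15*e5 + 77/50*e1 e2 e4 + 12/25*e1 e3 e4 + 96/25*e1 e4 e5 + 27/20*e2 e3 e4 - 146/15*e2 e4 e5 - 32/5*e3 e4 e5
R1 (-4/3*e5) = 64/5*e1 - 292/9*e2 - 64/3*e3 - 152/9*e4 + 827/45*e5 + 77/15*e1 e2 e5 + 8/5*e1 e3 e5 + 62/15*e1 e4 e5 + 9/2*e2 e3 e5 - 100/27*e2 e4 e5 - 43/9*e3 e4 e5
Summing the partial products and collecting blades:
Answer: 8239/600*e1 - 5795/72*e2 - 31271/240*e3 - 62617/1350*e4 + 1793/10*e5 - 1041/40*e1 e2 e3 + 2141/900*e1 e2 e4 + 274/15*e1 e2 e5 + 6509/300*e1 e3 e4 - 296/5*e1 e3 e5 + 516/25*e1 e4 e5 - 2003/120*e2 e3 e4 + 361/2*e2 e3 e5 - 3809/135*e2 e4 e5 - 5063/45*e3 e4 e5


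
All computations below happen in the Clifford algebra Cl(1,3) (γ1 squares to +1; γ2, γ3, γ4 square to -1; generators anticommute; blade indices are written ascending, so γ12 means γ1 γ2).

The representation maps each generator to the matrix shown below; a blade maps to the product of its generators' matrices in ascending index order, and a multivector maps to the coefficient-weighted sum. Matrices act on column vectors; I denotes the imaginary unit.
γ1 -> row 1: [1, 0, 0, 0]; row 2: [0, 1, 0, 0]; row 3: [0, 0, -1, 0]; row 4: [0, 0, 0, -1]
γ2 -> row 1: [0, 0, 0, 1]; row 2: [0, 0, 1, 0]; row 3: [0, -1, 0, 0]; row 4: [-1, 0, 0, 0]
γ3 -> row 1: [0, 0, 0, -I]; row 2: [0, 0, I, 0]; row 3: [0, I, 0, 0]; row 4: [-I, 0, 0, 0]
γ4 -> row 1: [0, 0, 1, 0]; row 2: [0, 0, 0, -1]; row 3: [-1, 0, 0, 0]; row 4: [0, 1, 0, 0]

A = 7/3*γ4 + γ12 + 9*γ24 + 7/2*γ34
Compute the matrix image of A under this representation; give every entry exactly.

Bivector images (products of the table entries): rho(γ12) = rho(γ1)rho(γ2) = row 1: [0, 0, 0, 1]; row 2: [0, 0, 1, 0]; row 3: [0, 1, 0, 0]; row 4: [1, 0, 0, 0]; rho(γ24) = rho(γ2)rho(γ4) = row 1: [0, 1, 0, 0]; row 2: [-1, 0, 0, 0]; row 3: [0, 0, 0, 1]; row 4: [0, 0, -1, 0]; rho(γ34) = rho(γ3)rho(γ4) = row 1: [0, -I, 0, 0]; row 2: [-I, 0, 0, 0]; row 3: [0, 0, 0, -I]; row 4: [0, 0, -I, 0].
M = (7/3)*rho(γ4) + (1)*rho(γ12) + (9)*rho(γ24) + (7/2)*rho(γ34), summed entrywise:
Answer: row 1: [0, 9 - 7*I/2, 7/3, 1]; row 2: [-9 - 7*I/2, 0, 1, -7/3]; row 3: [-7/3, 1, 0, 9 - 7*I/2]; row 4: [1, 7/3, -9 - 7*I/2, 0]


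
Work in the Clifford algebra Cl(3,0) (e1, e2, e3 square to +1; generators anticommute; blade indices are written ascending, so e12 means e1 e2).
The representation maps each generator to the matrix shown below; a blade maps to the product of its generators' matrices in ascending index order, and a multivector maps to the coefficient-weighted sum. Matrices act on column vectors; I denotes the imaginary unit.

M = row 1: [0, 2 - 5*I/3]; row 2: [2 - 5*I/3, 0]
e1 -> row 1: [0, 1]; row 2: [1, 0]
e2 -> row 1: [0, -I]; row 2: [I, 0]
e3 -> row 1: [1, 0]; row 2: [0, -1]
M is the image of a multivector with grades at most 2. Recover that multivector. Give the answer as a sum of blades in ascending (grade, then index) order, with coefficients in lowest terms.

Method: 1, rho(e1), rho(e2), rho(e3) form a trace-orthogonal basis of the 2x2 complex matrices (tr(X Y) = 2 if X = Y, else 0), so M = m0*1 + m1*rho(e1) + m2*rho(e2) + m3*rho(e3) with m0 = tr(M)/2 = 0, m1 = tr(M rho(e1))/2 = 2 - 5*I/3, m2 = tr(M rho(e2))/2 = 0, m3 = tr(M rho(e3))/2 = 0.
Multiplying table entries, the bivector images are rho(e12) = I*rho(e3), rho(e13) = -I*rho(e2), rho(e23) = I*rho(e1); with real blade coefficients the real parts of m0..m3 are the coefficients of 1, e1, e2, e3 and the imaginary parts give the bivectors (e23: Im m1, e13: -Im m2, e12: Im m3).
Answer: 2*e1 - 5/3*e23


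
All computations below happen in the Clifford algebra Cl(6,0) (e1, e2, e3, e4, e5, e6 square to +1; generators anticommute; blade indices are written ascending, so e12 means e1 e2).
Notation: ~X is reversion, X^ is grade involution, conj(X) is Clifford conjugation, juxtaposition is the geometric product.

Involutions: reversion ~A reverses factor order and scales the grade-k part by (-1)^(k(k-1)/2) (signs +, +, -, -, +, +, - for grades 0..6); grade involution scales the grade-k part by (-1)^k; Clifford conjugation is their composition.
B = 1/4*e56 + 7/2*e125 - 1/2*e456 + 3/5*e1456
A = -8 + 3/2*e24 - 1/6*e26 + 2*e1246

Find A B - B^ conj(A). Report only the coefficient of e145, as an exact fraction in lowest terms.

first term: -139/120*e25 - 2*e56 - 29*e125 - 21/4*e145 - 7/12*e156 + 1/12*e245 - 3/4*e256 + 11*e456 - 3/5*e1245 + 9/10*e1256 - 24/5*e1456 + 3/8*e2456
second term: 149/120*e25 - 2*e56 + 29*e125 + 21/4*e145 + 7/12*e156 - 1/12*e245 + 3/4*e256 - 11*e456 + 2/5*e1245 + 9/10*e1256 - 24/5*e1456 - 3/8*e2456
Answer: -21/2


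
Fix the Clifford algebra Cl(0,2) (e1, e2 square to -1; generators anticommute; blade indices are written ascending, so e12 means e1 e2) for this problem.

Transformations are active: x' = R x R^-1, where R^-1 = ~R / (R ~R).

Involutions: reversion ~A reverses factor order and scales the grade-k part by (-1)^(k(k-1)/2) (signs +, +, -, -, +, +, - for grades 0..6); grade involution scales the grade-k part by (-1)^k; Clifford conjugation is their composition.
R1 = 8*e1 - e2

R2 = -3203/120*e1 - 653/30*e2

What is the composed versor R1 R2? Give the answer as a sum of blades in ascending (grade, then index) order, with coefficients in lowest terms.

Distribute over the terms of R1 (each basis-blade product reordered to ascending indices, repeated generators contracted through their squares):
(8*e1) R2 = 3203/15 - 2612/15*e12
(-e2) R2 = -653/30 - 3203/120*e12
Summing the partial products and collecting blades:
Answer: 5753/30 - 8033/40*e12


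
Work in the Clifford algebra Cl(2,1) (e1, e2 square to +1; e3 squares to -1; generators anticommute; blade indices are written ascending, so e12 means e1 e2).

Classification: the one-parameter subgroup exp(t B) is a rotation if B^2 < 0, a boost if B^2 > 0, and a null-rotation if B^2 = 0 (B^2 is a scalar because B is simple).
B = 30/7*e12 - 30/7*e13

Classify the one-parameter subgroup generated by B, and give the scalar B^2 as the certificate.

B^2 term by term: the squares give (30/7)^2*(e12)^2 + (-30/7)^2*(e13)^2 = 900/49*(-1) + 900/49*(+1) = 0 (each basis 2-blade squares to minus the product of its generators' squares); cross terms between blades sharing an index anticommute and cancel. So B^2 = 0.
Answer: null-rotation, certificate B^2 = 0. The scalar 0 is the complete invariant here: its sign names the subgroup type.


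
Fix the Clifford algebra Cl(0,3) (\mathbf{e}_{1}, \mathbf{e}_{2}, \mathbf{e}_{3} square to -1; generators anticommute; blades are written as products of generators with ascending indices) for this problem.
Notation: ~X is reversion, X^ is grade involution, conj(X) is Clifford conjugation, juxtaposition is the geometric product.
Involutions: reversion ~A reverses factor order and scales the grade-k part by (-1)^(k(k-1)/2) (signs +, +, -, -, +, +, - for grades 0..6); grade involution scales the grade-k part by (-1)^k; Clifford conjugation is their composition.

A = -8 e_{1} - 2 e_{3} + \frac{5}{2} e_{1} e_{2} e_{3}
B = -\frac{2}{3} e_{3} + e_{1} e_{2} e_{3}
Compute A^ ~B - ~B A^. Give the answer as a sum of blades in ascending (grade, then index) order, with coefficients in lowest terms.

first term: \frac{23}{6} + \frac{1}{3} e_{1} e_{2} - \frac{16}{3} e_{1} e_{3} + 8 e_{2} e_{3}
second term: \frac{23}{6} + \frac{1}{3} e_{1} e_{2} + \frac{16}{3} e_{1} e_{3} + 8 e_{2} e_{3}
Answer: -\frac{32}{3} e_{1} e_{3}


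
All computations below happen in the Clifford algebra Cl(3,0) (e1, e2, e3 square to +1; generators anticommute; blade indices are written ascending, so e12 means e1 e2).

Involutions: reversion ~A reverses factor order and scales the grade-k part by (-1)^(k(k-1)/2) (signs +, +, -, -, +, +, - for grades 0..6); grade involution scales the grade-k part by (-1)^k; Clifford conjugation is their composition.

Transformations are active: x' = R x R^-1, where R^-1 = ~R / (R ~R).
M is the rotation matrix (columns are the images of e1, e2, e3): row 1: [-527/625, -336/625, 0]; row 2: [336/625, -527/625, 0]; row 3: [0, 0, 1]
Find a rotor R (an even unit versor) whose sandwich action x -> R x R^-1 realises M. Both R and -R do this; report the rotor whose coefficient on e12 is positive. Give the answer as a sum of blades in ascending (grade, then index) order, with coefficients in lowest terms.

Method: write R = a + b12*e12 + b13*e13 + b23*e23 with a^2 + b12^2 + b13^2 + b23^2 = 1 (so R^-1 = ~R). Expanding the columns R e_j ~R gives tr M = 4a^2 - 1 and, from the antisymmetric part, M21 - M12 = -4a*b12, M13 - M31 = 4a*b13, M32 - M23 = -4a*b23.
Here tr M = -429/625, so a^2 = (1 + tr M)/4 = 49/625 and a = ±7/25. Taking a = 7/25: M21 - M12 = 672/625, M13 - M31 = 0, M32 - M23 = 0, giving b12 = -24/25, b13 = 0, b23 = 0, i.e. R = 7/25 - 24/25*e12.
Its e12 coefficient is negative, so report the other preimage -R.
Answer: -7/25 + 24/25*e12. Uniqueness: Spin(3) -> SO(3) maps R and -R to the same rotation of trace -429/625; fixing the sign of the e12 coefficient removes the ambiguity.


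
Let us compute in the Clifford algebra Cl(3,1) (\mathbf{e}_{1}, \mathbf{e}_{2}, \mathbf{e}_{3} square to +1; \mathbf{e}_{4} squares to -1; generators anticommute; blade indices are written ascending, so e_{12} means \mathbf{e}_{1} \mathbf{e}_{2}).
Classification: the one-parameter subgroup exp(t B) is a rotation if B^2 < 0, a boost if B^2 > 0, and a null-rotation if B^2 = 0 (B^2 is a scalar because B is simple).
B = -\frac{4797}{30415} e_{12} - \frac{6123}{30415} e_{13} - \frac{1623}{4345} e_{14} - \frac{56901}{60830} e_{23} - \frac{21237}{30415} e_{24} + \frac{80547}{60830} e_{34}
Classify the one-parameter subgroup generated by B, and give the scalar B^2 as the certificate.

B^2 term by term: the squares give (-\frac{4797}{30415})^2*(e_{12})^2 + (-\frac{6123}{30415})^2*(e_{13})^2 + (-\frac{1623}{4345})^2*(e_{14})^2 + (-\frac{56901}{60830})^2*(e_{23})^2 + (-\frac{21237}{30415})^2*(e_{24})^2 + (\frac{80547}{60830})^2*(e_{34})^2 = \frac{23011209}{925072225}*(-1) + \frac{37491129}{925072225}*(-1) + \frac{2634129}{18879025}*(+1) + \frac{3237723801}{3700288900}*(-1) + \frac{451010169}{925072225}*(+1) + \frac{6487819209}{3700288900}*(+1) = \frac{36}{25} (each basis 2-blade squares to minus the product of its generators' squares); cross terms between blades sharing an index anticommute and cancel; the commuting (index-disjoint) pairs give grade-4 terms 2*c*c'*(blade product), which cancel blade by blade — e_{1234}: -\frac{386383959}{925072225} - \frac{260068302}{925072225} + \frac{92350323}{132153175} = 0 — confirming B is simple. So B^2 = \frac{36}{25}.
Answer: boost, certificate B^2 = \frac{36}{25}. The scalar \frac{36}{25} is the complete invariant here: its sign names the subgroup type.


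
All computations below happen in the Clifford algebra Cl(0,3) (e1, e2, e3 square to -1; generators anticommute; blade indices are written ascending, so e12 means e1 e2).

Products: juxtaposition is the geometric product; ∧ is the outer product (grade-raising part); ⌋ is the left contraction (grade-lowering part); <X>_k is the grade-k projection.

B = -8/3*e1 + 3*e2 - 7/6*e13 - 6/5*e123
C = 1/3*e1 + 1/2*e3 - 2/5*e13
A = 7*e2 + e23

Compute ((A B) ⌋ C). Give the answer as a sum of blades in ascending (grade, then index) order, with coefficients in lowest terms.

step 1: -21 + 6/5*e1 + 3*e3 + 119/6*e12 - 42/5*e13 + 11/2*e123
step 2: -263/50 - 41/5*e1 - 501/50*e3 + 42/5*e13
Answer: -263/50 - 41/5*e1 - 501/50*e3 + 42/5*e13


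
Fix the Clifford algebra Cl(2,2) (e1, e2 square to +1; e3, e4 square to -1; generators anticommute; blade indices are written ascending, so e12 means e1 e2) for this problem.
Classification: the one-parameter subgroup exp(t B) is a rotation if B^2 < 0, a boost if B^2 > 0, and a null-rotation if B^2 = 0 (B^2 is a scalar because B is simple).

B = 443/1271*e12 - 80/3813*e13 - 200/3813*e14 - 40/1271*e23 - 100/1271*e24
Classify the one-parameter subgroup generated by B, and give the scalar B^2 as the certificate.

B^2 term by term: the squares give (443/1271)^2*(e12)^2 + (-80/3813)^2*(e13)^2 + (-200/3813)^2*(e14)^2 + (-40/1271)^2*(e23)^2 + (-100/1271)^2*(e24)^2 = 196249/1615441*(-1) + 6400/14538969*(+1) + 40000/14538969*(+1) + 1600/1615441*(+1) + 10000/1615441*(+1) = -1/9 (each basis 2-blade squares to minus the product of its generators' squares); cross terms between blades sharing an index anticommute and cancel; the commuting (index-disjoint) pairs give grade-4 terms 2*c*c'*(blade product), which cancel blade by blade — e1234: -16000/4846323 + 16000/4846323 = 0 — confirming B is simple. So B^2 = -1/9.
Answer: rotation, certificate B^2 = -1/9. The invariant at work: B^2 = -1/9 is unchanged by conjugation, hence its sign classifies the subgroup whatever basis B is written in.


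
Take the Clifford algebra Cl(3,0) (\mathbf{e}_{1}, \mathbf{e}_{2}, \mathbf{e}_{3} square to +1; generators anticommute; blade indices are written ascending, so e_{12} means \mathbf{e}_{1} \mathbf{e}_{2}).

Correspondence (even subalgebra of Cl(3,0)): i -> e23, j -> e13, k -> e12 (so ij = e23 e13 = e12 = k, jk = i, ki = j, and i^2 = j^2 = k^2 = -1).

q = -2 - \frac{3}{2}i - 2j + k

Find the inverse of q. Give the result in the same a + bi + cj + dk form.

In blades: q = -2 + e_{12} - 2 e_{13} - \frac{3}{2} e_{23}.
With qbar = -2 - e_{12} + 2 e_{13} + \frac{3}{2} e_{23} (scalar fixed, mapped units negated), q qbar = \frac{45}{4} (the sum of squared coefficients), so q^-1 = qbar / (\frac{45}{4}) = -\frac{8}{45} - \frac{4}{45} e_{12} + \frac{8}{45} e_{13} + \frac{2}{15} e_{23}; translating back:
Answer: -\frac{8}{45} + \frac{2}{15}i + \frac{8}{45}j - \frac{4}{45}k


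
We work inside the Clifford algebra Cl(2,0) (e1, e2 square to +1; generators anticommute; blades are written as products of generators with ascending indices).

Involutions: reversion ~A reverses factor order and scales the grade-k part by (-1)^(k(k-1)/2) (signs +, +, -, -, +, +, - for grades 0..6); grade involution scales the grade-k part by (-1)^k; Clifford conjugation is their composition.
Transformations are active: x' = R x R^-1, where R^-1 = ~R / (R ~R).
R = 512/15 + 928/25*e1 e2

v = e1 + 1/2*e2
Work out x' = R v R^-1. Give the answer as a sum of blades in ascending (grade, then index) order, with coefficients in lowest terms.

~R = 512/15 - 928/25*e1 e2, and R ~R = 14304256/5625, so R^-1 = ~R / (14304256/5625).
R v = 3952/75*e1 - 1504/75*e2
Answer: 5791/13969*e1 - 29009/27938*e2


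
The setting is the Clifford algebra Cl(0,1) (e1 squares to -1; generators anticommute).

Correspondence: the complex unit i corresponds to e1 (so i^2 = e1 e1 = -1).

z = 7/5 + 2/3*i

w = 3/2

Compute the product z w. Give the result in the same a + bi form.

In blades: z = 7/5 + 2/3*e1, w = 3/2.
Distribute z over w term by term (generator squares from the signature, products reordered to ascending indices): (7/5)*w = 21/10; (2/3*e1)*w = e1.
Sum: 21/10 + e1; translating back through the correspondence:
Answer: 21/10 + i


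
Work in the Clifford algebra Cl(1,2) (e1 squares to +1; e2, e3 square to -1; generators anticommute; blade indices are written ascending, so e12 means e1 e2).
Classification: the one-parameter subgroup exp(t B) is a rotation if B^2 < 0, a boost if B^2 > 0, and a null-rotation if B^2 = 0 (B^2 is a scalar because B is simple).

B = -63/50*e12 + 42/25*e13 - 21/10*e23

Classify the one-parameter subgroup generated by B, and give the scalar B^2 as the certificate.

B^2 term by term: the squares give (-63/50)^2*(e12)^2 + (42/25)^2*(e13)^2 + (-21/10)^2*(e23)^2 = 3969/2500*(+1) + 1764/625*(+1) + 441/100*(-1) = 0 (each basis 2-blade squares to minus the product of its generators' squares); cross terms between blades sharing an index anticommute and cancel. So B^2 = 0.
Answer: null-rotation, certificate B^2 = 0. Key observation: B^2 = 0 is a conjugation invariant, so its sign decides the class regardless of the surface form of B.


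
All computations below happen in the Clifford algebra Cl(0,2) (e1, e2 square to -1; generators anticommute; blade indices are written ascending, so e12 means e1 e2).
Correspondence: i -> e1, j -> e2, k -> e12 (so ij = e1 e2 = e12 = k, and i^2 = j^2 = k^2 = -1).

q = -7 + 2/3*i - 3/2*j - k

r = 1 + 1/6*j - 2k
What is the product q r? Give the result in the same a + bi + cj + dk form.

In blades: q = -7 + 2/3*e1 - 3/2*e2 - e12, r = 1 + 1/6*e2 - 2*e12.
Distribute q over r term by term (generator squares from the signature, products reordered to ascending indices): (-7)*r = -7 - 7/6*e2 + 14*e12; (2/3*e1)*r = 2/3*e1 + 4/3*e2 + 1/9*e12; (-3/2*e2)*r = 1/4 + 3*e1 - 3/2*e2; (-e12)*r = -2 + 1/6*e1 - e12.
Sum: -35/4 + 23/6*e1 - 4/3*e2 + 118/9*e12; translating back through the correspondence:
Answer: -35/4 + 23/6*i - 4/3*j + 118/9*k


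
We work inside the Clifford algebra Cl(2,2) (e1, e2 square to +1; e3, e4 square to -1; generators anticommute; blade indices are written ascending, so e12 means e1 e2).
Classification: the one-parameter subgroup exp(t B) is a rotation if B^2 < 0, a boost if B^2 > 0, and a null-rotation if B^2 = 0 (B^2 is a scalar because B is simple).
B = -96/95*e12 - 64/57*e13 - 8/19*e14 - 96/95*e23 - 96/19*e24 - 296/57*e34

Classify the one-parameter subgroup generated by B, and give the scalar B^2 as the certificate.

B^2 term by term: the squares give (-96/95)^2*(e12)^2 + (-64/57)^2*(e13)^2 + (-8/19)^2*(e14)^2 + (-96/95)^2*(e23)^2 + (-96/19)^2*(e24)^2 + (-296/57)^2*(e34)^2 = 9216/9025*(-1) + 4096/3249*(+1) + 64/361*(+1) + 9216/9025*(+1) + 9216/361*(+1) + 87616/3249*(-1) = 0 (each basis 2-blade squares to minus the product of its generators' squares); cross terms between blades sharing an index anticommute and cancel; the commuting (index-disjoint) pairs give grade-4 terms 2*c*c'*(blade product), which cancel blade by blade — e1234: 18944/1805 - 4096/361 + 1536/1805 = 0 — confirming B is simple. So B^2 = 0.
Answer: null-rotation, certificate B^2 = 0. Note: conjugating B changes its blade decomposition but never the scalar B^2 = 0, whose sign settles the classification.


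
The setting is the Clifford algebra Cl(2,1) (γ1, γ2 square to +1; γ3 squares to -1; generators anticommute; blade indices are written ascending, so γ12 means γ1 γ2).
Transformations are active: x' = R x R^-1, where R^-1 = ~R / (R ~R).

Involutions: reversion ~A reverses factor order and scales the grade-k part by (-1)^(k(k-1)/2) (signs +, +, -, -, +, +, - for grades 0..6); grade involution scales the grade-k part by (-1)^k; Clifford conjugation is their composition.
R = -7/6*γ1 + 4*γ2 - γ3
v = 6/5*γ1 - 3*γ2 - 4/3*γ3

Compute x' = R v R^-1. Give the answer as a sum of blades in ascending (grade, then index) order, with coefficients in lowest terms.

~R = -7/6*γ1 + 4*γ2 - γ3, and R ~R = 589/36, so R^-1 = ~R / (589/36).
R v = -221/15 - 13/10*γ12 + 124/45*γ13 - 25/3*γ23
Answer: 2654/2945*γ1 - 12381/2945*γ2 + 27692/8835*γ3


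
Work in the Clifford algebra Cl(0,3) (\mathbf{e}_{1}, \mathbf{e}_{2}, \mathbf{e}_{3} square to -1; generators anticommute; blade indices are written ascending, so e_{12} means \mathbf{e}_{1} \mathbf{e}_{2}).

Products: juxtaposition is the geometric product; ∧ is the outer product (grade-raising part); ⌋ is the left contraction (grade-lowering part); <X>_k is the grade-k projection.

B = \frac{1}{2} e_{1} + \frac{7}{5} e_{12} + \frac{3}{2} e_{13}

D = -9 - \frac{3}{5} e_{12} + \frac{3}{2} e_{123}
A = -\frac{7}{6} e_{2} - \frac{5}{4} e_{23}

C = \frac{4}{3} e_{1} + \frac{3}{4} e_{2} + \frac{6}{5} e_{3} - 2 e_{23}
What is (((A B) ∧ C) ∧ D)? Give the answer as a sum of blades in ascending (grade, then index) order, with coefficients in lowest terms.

step 1: -\frac{49}{30} e_{1} + \frac{59}{24} e_{12} - \frac{7}{4} e_{13} + \frac{9}{8} e_{123}
step 2: -\frac{49}{40} e_{12} - \frac{49}{25} e_{13} + \frac{1807}{240} e_{123}
step 3: \frac{441}{40} e_{12} + \frac{441}{25} e_{13} - \frac{5421}{80} e_{123}
Answer: \frac{441}{40} e_{12} + \frac{441}{25} e_{13} - \frac{5421}{80} e_{123}


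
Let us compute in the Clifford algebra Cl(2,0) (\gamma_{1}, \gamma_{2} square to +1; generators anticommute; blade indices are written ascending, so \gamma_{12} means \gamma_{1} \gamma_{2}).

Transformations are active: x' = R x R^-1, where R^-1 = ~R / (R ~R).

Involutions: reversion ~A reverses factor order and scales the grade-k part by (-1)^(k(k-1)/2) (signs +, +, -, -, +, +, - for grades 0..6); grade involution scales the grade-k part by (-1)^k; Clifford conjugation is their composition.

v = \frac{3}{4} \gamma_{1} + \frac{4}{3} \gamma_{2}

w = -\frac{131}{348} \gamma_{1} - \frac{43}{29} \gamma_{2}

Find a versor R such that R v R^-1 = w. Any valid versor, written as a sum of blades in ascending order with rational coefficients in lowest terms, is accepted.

R = v + w = \frac{65}{174} \gamma_{1} - \frac{13}{87} \gamma_{2} works: the equal norms (\frac{337}{144}) guarantee its sandwich swaps v into w.
Answer: \frac{65}{174} \gamma_{1} - \frac{13}{87} \gamma_{2}


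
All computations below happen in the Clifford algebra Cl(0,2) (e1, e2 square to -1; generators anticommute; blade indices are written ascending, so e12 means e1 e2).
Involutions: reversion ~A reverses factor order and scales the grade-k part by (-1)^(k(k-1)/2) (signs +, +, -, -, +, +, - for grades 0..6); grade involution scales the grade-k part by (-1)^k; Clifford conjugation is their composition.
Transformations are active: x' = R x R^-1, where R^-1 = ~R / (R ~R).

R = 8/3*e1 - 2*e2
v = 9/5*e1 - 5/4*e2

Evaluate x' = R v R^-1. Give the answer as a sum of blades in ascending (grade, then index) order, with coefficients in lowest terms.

~R = 8/3*e1 - 2*e2, and R ~R = -100/9, so R^-1 = ~R / (-100/9).
R v = -73/10 + 4/15*e12
Answer: 213/125*e1 - 689/500*e2


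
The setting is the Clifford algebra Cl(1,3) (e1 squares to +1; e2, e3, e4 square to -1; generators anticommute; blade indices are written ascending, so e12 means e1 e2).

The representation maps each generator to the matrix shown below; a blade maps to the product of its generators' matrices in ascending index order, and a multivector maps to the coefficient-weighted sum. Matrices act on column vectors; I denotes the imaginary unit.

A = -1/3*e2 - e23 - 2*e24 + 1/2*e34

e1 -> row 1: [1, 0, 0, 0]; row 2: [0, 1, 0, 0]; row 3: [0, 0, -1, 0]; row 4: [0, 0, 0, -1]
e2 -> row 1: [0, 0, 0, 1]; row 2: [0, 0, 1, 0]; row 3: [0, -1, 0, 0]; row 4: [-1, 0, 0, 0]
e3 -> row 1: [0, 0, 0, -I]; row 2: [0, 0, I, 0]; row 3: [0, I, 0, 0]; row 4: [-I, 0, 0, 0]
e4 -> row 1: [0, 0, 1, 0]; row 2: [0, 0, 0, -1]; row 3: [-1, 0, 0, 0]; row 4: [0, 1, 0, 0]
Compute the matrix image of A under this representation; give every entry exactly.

Bivector images (products of the table entries): rho(e23) = rho(e2)rho(e3) = row 1: [-I, 0, 0, 0]; row 2: [0, I, 0, 0]; row 3: [0, 0, -I, 0]; row 4: [0, 0, 0, I]; rho(e24) = rho(e2)rho(e4) = row 1: [0, 1, 0, 0]; row 2: [-1, 0, 0, 0]; row 3: [0, 0, 0, 1]; row 4: [0, 0, -1, 0]; rho(e34) = rho(e3)rho(e4) = row 1: [0, -I, 0, 0]; row 2: [-I, 0, 0, 0]; row 3: [0, 0, 0, -I]; row 4: [0, 0, -I, 0].
M = (-1/3)*rho(e2) + (-1)*rho(e23) + (-2)*rho(e24) + (1/2)*rho(e34), summed entrywise:
Answer: row 1: [I, -2 - I/2, 0, -1/3]; row 2: [2 - I/2, -I, -1/3, 0]; row 3: [0, 1/3, I, -2 - I/2]; row 4: [1/3, 0, 2 - I/2, -I]


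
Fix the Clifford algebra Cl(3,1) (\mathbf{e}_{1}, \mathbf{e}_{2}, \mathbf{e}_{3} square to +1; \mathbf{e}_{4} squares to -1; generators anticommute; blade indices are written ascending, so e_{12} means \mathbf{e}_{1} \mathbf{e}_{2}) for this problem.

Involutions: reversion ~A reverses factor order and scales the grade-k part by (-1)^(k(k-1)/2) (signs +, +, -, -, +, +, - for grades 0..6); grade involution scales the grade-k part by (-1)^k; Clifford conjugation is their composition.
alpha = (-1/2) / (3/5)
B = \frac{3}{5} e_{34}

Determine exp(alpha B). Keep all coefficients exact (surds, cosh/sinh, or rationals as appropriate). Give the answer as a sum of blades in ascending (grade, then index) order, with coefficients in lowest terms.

B^2 = (\frac{3}{5})^2*(e_{34})^2 = \frac{9}{25}*(+1) = \frac{9}{25} (a basis 2-blade squares to minus the product of its generators' squares).
B^2 = \frac{9}{25} — the series telescopes hyperbolically here: l = \frac{3}{5}, alpha*l = - \frac{1}{2}, so exp(alpha B) = cosh(- \frac{1}{2}) + (sinh(- \frac{1}{2})/(\frac{3}{5}))*B = \cosh{\left(\frac{1}{2} \right)} + (- \frac{5 \sinh{\left(\frac{1}{2} \right)}}{3})*B.
Answer: \cosh{\left(\frac{1}{2} \right)} - \sinh{\left(\frac{1}{2} \right)} e_{34}


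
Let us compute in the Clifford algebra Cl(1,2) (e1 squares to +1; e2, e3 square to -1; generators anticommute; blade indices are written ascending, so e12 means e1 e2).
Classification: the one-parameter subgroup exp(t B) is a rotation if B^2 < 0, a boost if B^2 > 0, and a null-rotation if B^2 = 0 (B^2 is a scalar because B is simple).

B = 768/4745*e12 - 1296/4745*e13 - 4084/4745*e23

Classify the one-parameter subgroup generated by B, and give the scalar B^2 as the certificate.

B^2 term by term: the squares give (768/4745)^2*(e12)^2 + (-1296/4745)^2*(e13)^2 + (-4084/4745)^2*(e23)^2 = 589824/22515025*(+1) + 1679616/22515025*(+1) + 16679056/22515025*(-1) = -16/25 (each basis 2-blade squares to minus the product of its generators' squares); cross terms between blades sharing an index anticommute and cancel. So B^2 = -16/25.
Answer: rotation, certificate B^2 = -16/25. One invariant decides it: the square -16/25 survives every conjugation, and its sign is exactly the classification.


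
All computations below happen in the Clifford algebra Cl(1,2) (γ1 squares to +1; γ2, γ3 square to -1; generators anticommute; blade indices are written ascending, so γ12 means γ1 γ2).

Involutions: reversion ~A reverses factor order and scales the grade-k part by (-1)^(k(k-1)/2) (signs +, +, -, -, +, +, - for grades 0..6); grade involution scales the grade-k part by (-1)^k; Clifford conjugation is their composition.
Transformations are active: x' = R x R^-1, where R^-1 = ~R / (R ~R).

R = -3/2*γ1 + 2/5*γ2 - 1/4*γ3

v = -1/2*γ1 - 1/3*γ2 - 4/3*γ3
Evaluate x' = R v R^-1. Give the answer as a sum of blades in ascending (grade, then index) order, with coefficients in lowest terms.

~R = -3/2*γ1 + 2/5*γ2 - 1/4*γ3, and R ~R = 811/400, so R^-1 = ~R / (811/400).
R v = 11/20 + 7/10*γ12 + 15/8*γ13 - 37/60*γ23
Answer: -509/1622*γ1 + 1339/2433*γ2 + 2914/2433*γ3


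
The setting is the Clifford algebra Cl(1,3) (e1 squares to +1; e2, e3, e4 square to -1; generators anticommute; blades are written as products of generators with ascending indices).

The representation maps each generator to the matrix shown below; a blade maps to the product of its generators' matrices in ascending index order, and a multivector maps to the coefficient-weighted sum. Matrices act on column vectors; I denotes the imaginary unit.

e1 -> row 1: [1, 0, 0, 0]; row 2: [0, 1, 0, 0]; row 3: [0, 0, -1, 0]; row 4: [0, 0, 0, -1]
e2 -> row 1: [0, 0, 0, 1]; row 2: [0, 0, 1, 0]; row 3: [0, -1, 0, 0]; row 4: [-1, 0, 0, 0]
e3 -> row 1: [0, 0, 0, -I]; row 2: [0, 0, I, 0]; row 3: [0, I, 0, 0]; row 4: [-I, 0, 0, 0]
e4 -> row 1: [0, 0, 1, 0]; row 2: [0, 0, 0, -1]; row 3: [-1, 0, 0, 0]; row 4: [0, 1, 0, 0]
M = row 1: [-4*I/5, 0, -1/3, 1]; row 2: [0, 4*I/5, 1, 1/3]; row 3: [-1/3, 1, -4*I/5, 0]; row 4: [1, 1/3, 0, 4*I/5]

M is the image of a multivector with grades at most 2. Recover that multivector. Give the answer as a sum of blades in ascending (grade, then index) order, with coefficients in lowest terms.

Method: the blade images are trace-orthogonal — tr(rho(e_A) rho(e_B)^-1) = 4 if A = B and 0 otherwise — and rho(e_A)^-1 = (e_A)^2 * rho(e_A) with (e_A)^2 = +1 or -1, so the coefficient of e_A in the preimage is (e_A)^2 * tr(M rho(e_A))/4.
Nonzero projections over blades of grade <= 2: e1 e2: (e1 e2)^2 = +1, tr(M rho(e1 e2)) = 4, coefficient 1; e1 e4: (e1 e4)^2 = +1, tr(M rho(e1 e4)) = -4/3, coefficient -1/3; e2 e3: (e2 e3)^2 = -1, tr(M rho(e2 e3)) = -16/5, coefficient 4/5. Every other blade of grade <= 2 projects to 0.
Answer: e1 e2 - 1/3*e1 e4 + 4/5*e2 e3


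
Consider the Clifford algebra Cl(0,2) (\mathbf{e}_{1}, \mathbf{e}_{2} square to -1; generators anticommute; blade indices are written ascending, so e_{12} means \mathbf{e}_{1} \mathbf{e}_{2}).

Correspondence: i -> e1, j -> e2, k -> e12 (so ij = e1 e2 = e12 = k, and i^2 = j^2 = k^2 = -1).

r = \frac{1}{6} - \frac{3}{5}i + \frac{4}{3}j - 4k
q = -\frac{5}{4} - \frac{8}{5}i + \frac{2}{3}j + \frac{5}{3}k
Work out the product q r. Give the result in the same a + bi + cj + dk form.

In blades: q = -\frac{5}{4} - \frac{8}{5} e_{1} + \frac{2}{3} e_{2} + \frac{5}{3} e_{12}, r = \frac{1}{6} - \frac{3}{5} e_{1} + \frac{4}{3} e_{2} - 4 e_{12}.
Distribute q over r term by term (generator squares from the signature, products reordered to ascending indices): (-\frac{5}{4})*r = -\frac{5}{24} + \frac{3}{4} e_{1} - \frac{5}{3} e_{2} + 5 e_{12}; (-\frac{8}{5} e_{1})*r = -\frac{24}{25} - \frac{4}{15} e_{1} - \frac{32}{5} e_{2} - \frac{32}{15} e_{12}; (\frac{2}{3} e_{2})*r = -\frac{8}{9} - \frac{8}{3} e_{1} + \frac{1}{9} e_{2} + \frac{2}{5} e_{12}; (\frac{5}{3} e_{12})*r = \frac{20}{3} - \frac{20}{9} e_{1} - e_{2} + \frac{5}{18} e_{12}.
Sum: \frac{8297}{1800} - \frac{793}{180} e_{1} - \frac{403}{45} e_{2} + \frac{319}{90} e_{12}; translating back through the correspondence:
Answer: \frac{8297}{1800} - \frac{793}{180}i - \frac{403}{45}j + \frac{319}{90}k


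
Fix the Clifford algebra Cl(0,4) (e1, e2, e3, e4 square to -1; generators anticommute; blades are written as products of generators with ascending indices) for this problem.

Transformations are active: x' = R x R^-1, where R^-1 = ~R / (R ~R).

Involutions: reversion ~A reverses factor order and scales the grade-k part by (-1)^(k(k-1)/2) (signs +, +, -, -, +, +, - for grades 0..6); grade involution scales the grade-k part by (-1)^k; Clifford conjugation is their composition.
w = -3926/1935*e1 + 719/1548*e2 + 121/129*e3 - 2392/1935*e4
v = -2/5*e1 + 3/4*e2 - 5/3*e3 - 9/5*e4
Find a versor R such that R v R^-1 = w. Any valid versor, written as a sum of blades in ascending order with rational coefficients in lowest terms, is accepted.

Why this works: both vectors square to -4853/720, so q(v) = q(w) and R = v + w = -940/387*e1 + 470/387*e2 - 94/129*e3 - 1175/387*e4 carries v to w — its own direction survives, the complement (v - w)/2 flips.
Answer: -940/387*e1 + 470/387*e2 - 94/129*e3 - 1175/387*e4


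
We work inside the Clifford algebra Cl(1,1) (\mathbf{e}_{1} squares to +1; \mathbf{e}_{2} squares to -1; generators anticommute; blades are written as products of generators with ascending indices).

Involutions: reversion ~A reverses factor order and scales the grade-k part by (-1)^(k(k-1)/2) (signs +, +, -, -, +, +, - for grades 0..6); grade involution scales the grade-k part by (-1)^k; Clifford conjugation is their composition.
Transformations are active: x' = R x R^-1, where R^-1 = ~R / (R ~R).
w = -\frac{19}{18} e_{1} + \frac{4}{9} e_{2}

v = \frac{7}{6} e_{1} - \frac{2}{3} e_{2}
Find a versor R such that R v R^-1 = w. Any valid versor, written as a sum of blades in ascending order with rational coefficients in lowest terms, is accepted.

A norm check does it: q(v) = q(w) = \frac{11}{12}, hence R = v + w = \frac{1}{9} e_{1} - \frac{2}{9} e_{2} realises the map — parallel part kept, (v - w)/2 negated, v carried to w.
Answer: \frac{1}{9} e_{1} - \frac{2}{9} e_{2}


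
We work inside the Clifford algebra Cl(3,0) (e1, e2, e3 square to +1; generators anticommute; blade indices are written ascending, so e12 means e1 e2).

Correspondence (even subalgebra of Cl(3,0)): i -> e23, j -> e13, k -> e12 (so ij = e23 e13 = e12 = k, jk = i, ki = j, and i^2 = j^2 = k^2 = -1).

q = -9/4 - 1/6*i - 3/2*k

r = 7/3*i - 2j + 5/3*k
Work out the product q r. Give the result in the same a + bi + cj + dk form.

In blades: q = -9/4 - 3/2*e12 - 1/6*e23, r = 5/3*e12 - 2*e13 + 7/3*e23.
Distribute q over r term by term (generator squares from the signature, products reordered to ascending indices): (-9/4)*r = -15/4*e12 + 9/2*e13 - 21/4*e23; (-3/2*e12)*r = 5/2 - 7/2*e13 - 3*e23; (-1/6*e23)*r = 7/18 + 1/3*e12 + 5/18*e13.
Sum: 26/9 - 41/12*e12 + 23/18*e13 - 33/4*e23; translating back through the correspondence:
Answer: 26/9 - 33/4*i + 23/18*j - 41/12*k
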